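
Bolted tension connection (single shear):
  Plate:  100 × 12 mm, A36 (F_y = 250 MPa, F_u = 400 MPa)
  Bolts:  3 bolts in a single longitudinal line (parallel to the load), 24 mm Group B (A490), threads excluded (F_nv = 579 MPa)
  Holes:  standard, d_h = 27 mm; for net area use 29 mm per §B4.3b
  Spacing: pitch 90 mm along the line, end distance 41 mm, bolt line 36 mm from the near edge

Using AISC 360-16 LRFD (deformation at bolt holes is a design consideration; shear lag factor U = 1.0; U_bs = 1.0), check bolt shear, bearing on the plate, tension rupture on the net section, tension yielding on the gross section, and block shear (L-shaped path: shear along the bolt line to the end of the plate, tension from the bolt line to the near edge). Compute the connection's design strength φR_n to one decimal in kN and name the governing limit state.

255.6 kN (net-section rupture governs)

Bolt shear: A_b = π(24)²/4 = 452.39 mm². φR_n = 0.75 × 579 × 452.39 × 3 × 1 = 589.4 kN.
Bearing (12 mm plate, F_u = 400 MPa): end bolts L_c = 41 − 27/2 = 27.5, R_n = min(1.2×27.5×12×400, 2.4×24×12×400) = 158.4 kN/bolt; interior L_c = 90 − 27 = 63, R_n = 276.48 kN/bolt. φR_n = 0.75 × (1×158.4 + 2×276.48) = 533.5 kN.
Tension rupture (net): A_n = (100 − 1×29)×12 = 852 mm² (U = 1.0, A_e = A_n). φR_n = 0.75 × 400 × 852 = 255.6 kN.
Tension yield (gross): A_g = 100×12 = 1200 mm². φR_n = 0.90 × 250 × 1200 = 270.0 kN.
Block shear: shear path 1×[41+2×90] = 1×221 mm, A_gv = 2652, A_nv = 1×(221 − 2.5×29)×12 = 1782 mm²; tension to near edge: (36 − 0.5×29)×12 = 258 mm². R_n = min(0.6×400×1782, 0.6×250×2652) + 1.0×400×258 = min(427.68, 397.8) + 103.2 = 501 kN. φR_n = 0.75 × 501 = 375.8 kN.
Governing: min(589.4, 533.5, 255.6, 270.0, 375.8) = 255.6 kN → net-section rupture.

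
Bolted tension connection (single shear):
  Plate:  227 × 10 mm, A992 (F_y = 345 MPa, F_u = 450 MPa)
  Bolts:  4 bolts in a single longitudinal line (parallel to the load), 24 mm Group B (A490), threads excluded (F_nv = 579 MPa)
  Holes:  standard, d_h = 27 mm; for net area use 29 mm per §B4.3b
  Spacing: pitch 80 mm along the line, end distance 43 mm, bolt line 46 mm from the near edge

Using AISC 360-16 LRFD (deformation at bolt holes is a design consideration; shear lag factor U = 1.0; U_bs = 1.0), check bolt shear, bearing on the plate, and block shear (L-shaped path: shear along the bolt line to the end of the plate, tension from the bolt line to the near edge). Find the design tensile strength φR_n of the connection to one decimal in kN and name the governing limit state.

473.9 kN (block shear governs)

Bolt shear: A_b = π(24)²/4 = 452.39 mm². φR_n = 0.75 × 579 × 452.39 × 4 × 1 = 785.8 kN.
Bearing (10 mm plate, F_u = 450 MPa): end bolts L_c = 43 − 27/2 = 29.5, R_n = min(1.2×29.5×10×450, 2.4×24×10×450) = 159.3 kN/bolt; interior L_c = 80 − 27 = 53, R_n = 259.2 kN/bolt. φR_n = 0.75 × (1×159.3 + 3×259.2) = 702.7 kN.
Block shear: shear path 1×[43+3×80] = 1×283 mm, A_gv = 2830, A_nv = 1×(283 − 3.5×29)×10 = 1815 mm²; tension to near edge: (46 − 0.5×29)×10 = 315 mm². R_n = min(0.6×450×1815, 0.6×345×2830) + 1.0×450×315 = min(490.05, 585.81) + 141.75 = 631.8 kN. φR_n = 0.75 × 631.8 = 473.9 kN.
Governing: min(785.8, 702.7, 473.9) = 473.9 kN → block shear.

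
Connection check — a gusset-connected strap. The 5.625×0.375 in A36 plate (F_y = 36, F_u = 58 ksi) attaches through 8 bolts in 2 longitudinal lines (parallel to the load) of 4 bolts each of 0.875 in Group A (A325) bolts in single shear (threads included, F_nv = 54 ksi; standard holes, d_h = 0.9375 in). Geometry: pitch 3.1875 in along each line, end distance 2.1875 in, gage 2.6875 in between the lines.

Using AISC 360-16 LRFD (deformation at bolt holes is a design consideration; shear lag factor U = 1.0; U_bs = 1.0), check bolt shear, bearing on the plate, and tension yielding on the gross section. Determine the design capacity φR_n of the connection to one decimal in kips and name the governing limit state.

68.3 kips (gross-section yield governs)

Bolt shear: A_b = π(0.875)²/4 = 0.60132 in². φR_n = 0.75 × 54 × 0.60132 × 8 × 1 = 194.8 kips.
Bearing (0.375 in plate, F_u = 58 ksi): end bolts L_c = 2.1875 − 0.9375/2 = 1.71875, R_n = min(1.2×1.71875×0.375×58, 2.4×0.875×0.375×58) = 44.859 kips/bolt; interior L_c = 3.1875 − 0.9375 = 2.25, R_n = 45.675 kips/bolt. φR_n = 0.75 × (2×44.859 + 6×45.675) = 272.8 kips.
Tension yield (gross): A_g = 5.625×0.375 = 2.1094 in². φR_n = 0.90 × 36 × 2.1094 = 68.3 kips.
Governing: min(194.8, 272.8, 68.3) = 68.3 kips → gross-section yield.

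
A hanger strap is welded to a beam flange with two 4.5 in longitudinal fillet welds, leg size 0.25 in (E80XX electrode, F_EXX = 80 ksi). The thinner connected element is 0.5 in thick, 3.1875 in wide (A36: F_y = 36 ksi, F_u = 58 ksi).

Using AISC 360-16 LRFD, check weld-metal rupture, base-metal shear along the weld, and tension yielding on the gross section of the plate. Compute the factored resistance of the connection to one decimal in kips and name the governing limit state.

51.6 kips (gross-section yield governs)

Weld metal: throat = 0.707×0.25 = 0.17675 in, L = 2×4.5 = 9 in. φR_n = 0.75 × 0.6 × 80 × 0.17675 × 9 = 57.3 kips.
Base metal shear (0.5 in plate): yield φR_n = 1.0×0.6×36×0.5×9 = 97.2 kips; rupture φR_n = 0.75×0.6×58×0.5×9 = 117.5 kips; take 97.2 kips (yield).
Tension yield (gross): A_g = 3.1875×0.5 = 1.5938 in². φR_n = 0.90 × 36 × 1.5938 = 51.6 kips.
Governing: min(57.3, 97.2, 51.6) = 51.6 kips → gross-section yield.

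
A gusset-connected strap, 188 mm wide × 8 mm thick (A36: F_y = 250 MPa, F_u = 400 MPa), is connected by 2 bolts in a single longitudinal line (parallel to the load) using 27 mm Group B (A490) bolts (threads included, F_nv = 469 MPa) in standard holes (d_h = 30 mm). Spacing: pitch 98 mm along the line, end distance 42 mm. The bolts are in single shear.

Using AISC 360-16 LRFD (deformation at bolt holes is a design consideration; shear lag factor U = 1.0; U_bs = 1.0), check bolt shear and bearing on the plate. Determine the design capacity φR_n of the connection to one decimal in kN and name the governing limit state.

233.3 kN (bearing governs)

Bolt shear: A_b = π(27)²/4 = 572.56 mm². φR_n = 0.75 × 469 × 572.56 × 2 × 1 = 402.8 kN.
Bearing (8 mm plate, F_u = 400 MPa): end bolts L_c = 42 − 30/2 = 27, R_n = min(1.2×27×8×400, 2.4×27×8×400) = 103.68 kN/bolt; interior L_c = 98 − 30 = 68, R_n = 207.36 kN/bolt. φR_n = 0.75 × (1×103.68 + 1×207.36) = 233.3 kN.
Governing: min(402.8, 233.3) = 233.3 kN → bearing.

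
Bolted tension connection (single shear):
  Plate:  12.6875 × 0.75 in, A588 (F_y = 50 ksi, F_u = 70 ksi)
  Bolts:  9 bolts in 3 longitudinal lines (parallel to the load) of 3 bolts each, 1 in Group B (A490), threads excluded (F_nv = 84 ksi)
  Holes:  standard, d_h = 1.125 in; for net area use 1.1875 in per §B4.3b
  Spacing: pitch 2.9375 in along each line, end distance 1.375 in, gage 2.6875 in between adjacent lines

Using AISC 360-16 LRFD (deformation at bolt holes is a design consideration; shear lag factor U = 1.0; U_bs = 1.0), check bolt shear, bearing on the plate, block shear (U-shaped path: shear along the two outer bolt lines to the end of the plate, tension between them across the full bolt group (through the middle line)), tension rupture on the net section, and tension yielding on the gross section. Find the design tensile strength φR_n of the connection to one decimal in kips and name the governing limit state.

320.4 kips (block shear governs)

Bolt shear: A_b = π(1)²/4 = 0.7854 in². φR_n = 0.75 × 84 × 0.7854 × 9 × 1 = 445.3 kips.
Bearing (0.75 in plate, F_u = 70 ksi): end bolts L_c = 1.375 − 1.125/2 = 0.8125, R_n = min(1.2×0.8125×0.75×70, 2.4×1×0.75×70) = 51.188 kips/bolt; interior L_c = 2.9375 − 1.125 = 1.8125, R_n = 114.19 kips/bolt. φR_n = 0.75 × (3×51.188 + 6×114.19) = 629.0 kips.
Block shear: shear path 2×[1.375+2×2.9375] = 2×7.25 in, A_gv = 10.875, A_nv = 2×(7.25 − 2.5×1.1875)×0.75 = 6.4219 in²; tension across gage: (5.375 − 2×1.1875)×0.75 = 2.25 in². R_n = min(0.6×70×6.4219, 0.6×50×10.875) + 1.0×70×2.25 = min(269.72, 326.25) + 157.5 = 427.22 kips. φR_n = 0.75 × 427.22 = 320.4 kips.
Tension rupture (net): A_n = (12.6875 − 3×1.1875)×0.75 = 6.8438 in² (U = 1.0, A_e = A_n). φR_n = 0.75 × 70 × 6.8438 = 359.3 kips.
Tension yield (gross): A_g = 12.6875×0.75 = 9.5156 in². φR_n = 0.90 × 50 × 9.5156 = 428.2 kips.
Governing: min(445.3, 629.0, 320.4, 359.3, 428.2) = 320.4 kips → block shear.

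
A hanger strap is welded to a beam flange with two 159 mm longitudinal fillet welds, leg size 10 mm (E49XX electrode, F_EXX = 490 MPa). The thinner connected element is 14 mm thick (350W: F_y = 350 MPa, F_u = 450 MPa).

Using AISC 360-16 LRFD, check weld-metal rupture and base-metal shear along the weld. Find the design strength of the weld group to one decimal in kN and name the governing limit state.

Weld metal: throat = 0.707×10 = 7.07 mm, L = 2×159 = 318 mm. φR_n = 0.75 × 0.6 × 490 × 7.07 × 318 = 495.7 kN.
Base metal shear (14 mm plate): yield φR_n = 1.0×0.6×350×14×318 = 934.9 kN; rupture φR_n = 0.75×0.6×450×14×318 = 901.5 kN; take 901.5 kN (rupture).
Governing: min(495.7, 901.5) = 495.7 kN → weld metal.

495.7 kN (weld metal governs)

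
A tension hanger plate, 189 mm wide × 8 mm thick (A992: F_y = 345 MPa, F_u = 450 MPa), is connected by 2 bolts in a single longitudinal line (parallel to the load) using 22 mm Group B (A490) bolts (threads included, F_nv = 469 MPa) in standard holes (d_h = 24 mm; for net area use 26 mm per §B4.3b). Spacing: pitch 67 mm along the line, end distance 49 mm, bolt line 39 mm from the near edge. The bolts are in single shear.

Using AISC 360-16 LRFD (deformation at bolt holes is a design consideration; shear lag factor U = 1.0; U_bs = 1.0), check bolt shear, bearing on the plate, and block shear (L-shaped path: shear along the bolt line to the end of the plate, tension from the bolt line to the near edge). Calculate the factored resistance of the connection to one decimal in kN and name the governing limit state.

Bolt shear: A_b = π(22)²/4 = 380.13 mm². φR_n = 0.75 × 469 × 380.13 × 2 × 1 = 267.4 kN.
Bearing (8 mm plate, F_u = 450 MPa): end bolts L_c = 49 − 24/2 = 37, R_n = min(1.2×37×8×450, 2.4×22×8×450) = 159.84 kN/bolt; interior L_c = 67 − 24 = 43, R_n = 185.76 kN/bolt. φR_n = 0.75 × (1×159.84 + 1×185.76) = 259.2 kN.
Block shear: shear path 1×[49+1×67] = 1×116 mm, A_gv = 928, A_nv = 1×(116 − 1.5×26)×8 = 616 mm²; tension to near edge: (39 − 0.5×26)×8 = 208 mm². R_n = min(0.6×450×616, 0.6×345×928) + 1.0×450×208 = min(166.32, 192.1) + 93.6 = 259.92 kN. φR_n = 0.75 × 259.92 = 194.9 kN.
Governing: min(267.4, 259.2, 194.9) = 194.9 kN → block shear.

194.9 kN (block shear governs)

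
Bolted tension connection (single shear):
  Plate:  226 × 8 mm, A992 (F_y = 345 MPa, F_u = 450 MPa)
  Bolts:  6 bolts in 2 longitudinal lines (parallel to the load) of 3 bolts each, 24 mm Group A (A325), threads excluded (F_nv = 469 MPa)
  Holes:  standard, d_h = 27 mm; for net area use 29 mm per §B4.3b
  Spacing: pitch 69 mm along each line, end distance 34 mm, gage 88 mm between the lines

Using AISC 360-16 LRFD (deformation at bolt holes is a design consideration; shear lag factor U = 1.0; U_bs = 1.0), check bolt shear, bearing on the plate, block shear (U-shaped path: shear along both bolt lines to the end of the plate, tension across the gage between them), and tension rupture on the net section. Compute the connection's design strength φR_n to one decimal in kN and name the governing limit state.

453.6 kN (net-section rupture governs)

Bolt shear: A_b = π(24)²/4 = 452.39 mm². φR_n = 0.75 × 469 × 452.39 × 6 × 1 = 954.8 kN.
Bearing (8 mm plate, F_u = 450 MPa): end bolts L_c = 34 − 27/2 = 20.5, R_n = min(1.2×20.5×8×450, 2.4×24×8×450) = 88.56 kN/bolt; interior L_c = 69 − 27 = 42, R_n = 181.44 kN/bolt. φR_n = 0.75 × (2×88.56 + 4×181.44) = 677.2 kN.
Block shear: shear path 2×[34+2×69] = 2×172 mm, A_gv = 2752, A_nv = 2×(172 − 2.5×29)×8 = 1592 mm²; tension across gage: (88 − 1×29)×8 = 472 mm². R_n = min(0.6×450×1592, 0.6×345×2752) + 1.0×450×472 = min(429.84, 569.66) + 212.4 = 642.24 kN. φR_n = 0.75 × 642.24 = 481.7 kN.
Tension rupture (net): A_n = (226 − 2×29)×8 = 1344 mm² (U = 1.0, A_e = A_n). φR_n = 0.75 × 450 × 1344 = 453.6 kN.
Governing: min(954.8, 677.2, 481.7, 453.6) = 453.6 kN → net-section rupture.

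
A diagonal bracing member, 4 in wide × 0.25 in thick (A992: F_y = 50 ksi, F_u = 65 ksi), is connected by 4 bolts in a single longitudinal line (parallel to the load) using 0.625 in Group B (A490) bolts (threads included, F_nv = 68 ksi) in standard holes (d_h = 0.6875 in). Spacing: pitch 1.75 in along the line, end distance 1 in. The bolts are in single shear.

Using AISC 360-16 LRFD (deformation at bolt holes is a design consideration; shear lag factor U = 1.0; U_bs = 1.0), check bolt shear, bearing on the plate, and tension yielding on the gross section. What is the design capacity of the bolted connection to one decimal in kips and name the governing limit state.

Bolt shear: A_b = π(0.625)²/4 = 0.3068 in². φR_n = 0.75 × 68 × 0.3068 × 4 × 1 = 62.6 kips.
Bearing (0.25 in plate, F_u = 65 ksi): end bolts L_c = 1 − 0.6875/2 = 0.65625, R_n = min(1.2×0.65625×0.25×65, 2.4×0.625×0.25×65) = 12.797 kips/bolt; interior L_c = 1.75 − 0.6875 = 1.0625, R_n = 20.719 kips/bolt. φR_n = 0.75 × (1×12.797 + 3×20.719) = 56.2 kips.
Tension yield (gross): A_g = 4×0.25 = 1 in². φR_n = 0.90 × 50 × 1 = 45.0 kips.
Governing: min(62.6, 56.2, 45.0) = 45.0 kips → gross-section yield.

45.0 kips (gross-section yield governs)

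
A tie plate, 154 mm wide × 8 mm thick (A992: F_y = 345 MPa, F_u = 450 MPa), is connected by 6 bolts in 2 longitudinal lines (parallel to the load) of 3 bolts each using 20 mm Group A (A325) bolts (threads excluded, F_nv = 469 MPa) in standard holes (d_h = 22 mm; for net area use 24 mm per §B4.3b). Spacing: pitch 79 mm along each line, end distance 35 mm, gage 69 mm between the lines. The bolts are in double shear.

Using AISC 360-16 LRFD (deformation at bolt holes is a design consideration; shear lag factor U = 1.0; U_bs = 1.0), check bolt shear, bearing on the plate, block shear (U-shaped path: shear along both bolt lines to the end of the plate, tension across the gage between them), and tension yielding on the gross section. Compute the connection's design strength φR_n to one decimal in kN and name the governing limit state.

382.5 kN (gross-section yield governs)

Bolt shear: A_b = π(20)²/4 = 314.16 mm². φR_n = 0.75 × 469 × 314.16 × 6 × 2 = 1326.1 kN.
Bearing (8 mm plate, F_u = 450 MPa): end bolts L_c = 35 − 22/2 = 24, R_n = min(1.2×24×8×450, 2.4×20×8×450) = 103.68 kN/bolt; interior L_c = 79 − 22 = 57, R_n = 172.8 kN/bolt. φR_n = 0.75 × (2×103.68 + 4×172.8) = 673.9 kN.
Block shear: shear path 2×[35+2×79] = 2×193 mm, A_gv = 3088, A_nv = 2×(193 − 2.5×24)×8 = 2128 mm²; tension across gage: (69 − 1×24)×8 = 360 mm². R_n = min(0.6×450×2128, 0.6×345×3088) + 1.0×450×360 = min(574.56, 639.22) + 162 = 736.56 kN. φR_n = 0.75 × 736.56 = 552.4 kN.
Tension yield (gross): A_g = 154×8 = 1232 mm². φR_n = 0.90 × 345 × 1232 = 382.5 kN.
Governing: min(1326.1, 673.9, 552.4, 382.5) = 382.5 kN → gross-section yield.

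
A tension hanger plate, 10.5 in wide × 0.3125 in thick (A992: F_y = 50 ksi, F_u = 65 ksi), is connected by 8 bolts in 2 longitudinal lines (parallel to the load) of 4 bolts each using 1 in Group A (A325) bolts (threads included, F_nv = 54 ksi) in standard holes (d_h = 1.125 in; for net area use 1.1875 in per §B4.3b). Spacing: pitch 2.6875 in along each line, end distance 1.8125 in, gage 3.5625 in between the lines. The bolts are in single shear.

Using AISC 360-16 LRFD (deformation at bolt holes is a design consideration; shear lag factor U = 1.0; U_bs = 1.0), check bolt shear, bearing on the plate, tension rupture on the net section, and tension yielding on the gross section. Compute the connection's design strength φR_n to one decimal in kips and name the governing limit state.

123.8 kips (net-section rupture governs)

Bolt shear: A_b = π(1)²/4 = 0.7854 in². φR_n = 0.75 × 54 × 0.7854 × 8 × 1 = 254.5 kips.
Bearing (0.3125 in plate, F_u = 65 ksi): end bolts L_c = 1.8125 − 1.125/2 = 1.25, R_n = min(1.2×1.25×0.3125×65, 2.4×1×0.3125×65) = 30.469 kips/bolt; interior L_c = 2.6875 − 1.125 = 1.5625, R_n = 38.086 kips/bolt. φR_n = 0.75 × (2×30.469 + 6×38.086) = 217.1 kips.
Tension rupture (net): A_n = (10.5 − 2×1.1875)×0.3125 = 2.5391 in² (U = 1.0, A_e = A_n). φR_n = 0.75 × 65 × 2.5391 = 123.8 kips.
Tension yield (gross): A_g = 10.5×0.3125 = 3.2813 in². φR_n = 0.90 × 50 × 3.2813 = 147.7 kips.
Governing: min(254.5, 217.1, 123.8, 147.7) = 123.8 kips → net-section rupture.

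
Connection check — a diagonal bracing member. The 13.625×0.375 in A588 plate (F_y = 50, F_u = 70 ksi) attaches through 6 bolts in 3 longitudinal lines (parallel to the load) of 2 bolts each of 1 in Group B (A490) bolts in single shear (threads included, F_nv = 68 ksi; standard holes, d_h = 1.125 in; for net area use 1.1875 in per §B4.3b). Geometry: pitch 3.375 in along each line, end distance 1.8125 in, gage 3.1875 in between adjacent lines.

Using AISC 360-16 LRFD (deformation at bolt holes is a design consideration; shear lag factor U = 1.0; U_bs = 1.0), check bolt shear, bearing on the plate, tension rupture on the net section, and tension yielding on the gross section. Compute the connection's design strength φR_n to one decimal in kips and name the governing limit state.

198.1 kips (net-section rupture governs)

Bolt shear: A_b = π(1)²/4 = 0.7854 in². φR_n = 0.75 × 68 × 0.7854 × 6 × 1 = 240.3 kips.
Bearing (0.375 in plate, F_u = 70 ksi): end bolts L_c = 1.8125 − 1.125/2 = 1.25, R_n = min(1.2×1.25×0.375×70, 2.4×1×0.375×70) = 39.375 kips/bolt; interior L_c = 3.375 − 1.125 = 2.25, R_n = 63 kips/bolt. φR_n = 0.75 × (3×39.375 + 3×63) = 230.3 kips.
Tension rupture (net): A_n = (13.625 − 3×1.1875)×0.375 = 3.7734 in² (U = 1.0, A_e = A_n). φR_n = 0.75 × 70 × 3.7734 = 198.1 kips.
Tension yield (gross): A_g = 13.625×0.375 = 5.1094 in². φR_n = 0.90 × 50 × 5.1094 = 229.9 kips.
Governing: min(240.3, 230.3, 198.1, 229.9) = 198.1 kips → net-section rupture.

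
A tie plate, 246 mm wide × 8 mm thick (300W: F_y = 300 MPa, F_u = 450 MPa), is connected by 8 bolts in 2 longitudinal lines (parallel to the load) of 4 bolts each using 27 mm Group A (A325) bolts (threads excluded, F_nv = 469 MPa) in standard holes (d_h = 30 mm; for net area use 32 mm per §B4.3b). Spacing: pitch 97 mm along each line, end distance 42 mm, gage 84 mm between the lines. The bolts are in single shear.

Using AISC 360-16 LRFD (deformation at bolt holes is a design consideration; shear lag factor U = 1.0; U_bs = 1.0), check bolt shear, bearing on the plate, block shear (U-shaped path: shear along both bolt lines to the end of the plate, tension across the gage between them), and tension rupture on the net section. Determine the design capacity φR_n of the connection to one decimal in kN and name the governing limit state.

Bolt shear: A_b = π(27)²/4 = 572.56 mm². φR_n = 0.75 × 469 × 572.56 × 8 × 1 = 1611.2 kN.
Bearing (8 mm plate, F_u = 450 MPa): end bolts L_c = 42 − 30/2 = 27, R_n = min(1.2×27×8×450, 2.4×27×8×450) = 116.64 kN/bolt; interior L_c = 97 − 30 = 67, R_n = 233.28 kN/bolt. φR_n = 0.75 × (2×116.64 + 6×233.28) = 1224.7 kN.
Block shear: shear path 2×[42+3×97] = 2×333 mm, A_gv = 5328, A_nv = 2×(333 − 3.5×32)×8 = 3536 mm²; tension across gage: (84 − 1×32)×8 = 416 mm². R_n = min(0.6×450×3536, 0.6×300×5328) + 1.0×450×416 = min(954.72, 959.04) + 187.2 = 1141.9 kN. φR_n = 0.75 × 1141.9 = 856.4 kN.
Tension rupture (net): A_n = (246 − 2×32)×8 = 1456 mm² (U = 1.0, A_e = A_n). φR_n = 0.75 × 450 × 1456 = 491.4 kN.
Governing: min(1611.2, 1224.7, 856.4, 491.4) = 491.4 kN → net-section rupture.

491.4 kN (net-section rupture governs)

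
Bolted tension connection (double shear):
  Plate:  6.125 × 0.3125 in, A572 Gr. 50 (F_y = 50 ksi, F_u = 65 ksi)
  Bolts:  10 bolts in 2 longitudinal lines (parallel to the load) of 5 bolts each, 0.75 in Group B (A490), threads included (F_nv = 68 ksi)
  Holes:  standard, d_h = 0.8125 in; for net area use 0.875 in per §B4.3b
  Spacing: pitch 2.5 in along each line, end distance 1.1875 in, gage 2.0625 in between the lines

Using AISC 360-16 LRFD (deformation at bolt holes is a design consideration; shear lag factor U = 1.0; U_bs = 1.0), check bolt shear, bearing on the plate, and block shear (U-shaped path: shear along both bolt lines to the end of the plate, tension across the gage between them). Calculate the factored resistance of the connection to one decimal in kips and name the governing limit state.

150.6 kips (block shear governs)

Bolt shear: A_b = π(0.75)²/4 = 0.44179 in². φR_n = 0.75 × 68 × 0.44179 × 10 × 2 = 450.6 kips.
Bearing (0.3125 in plate, F_u = 65 ksi): end bolts L_c = 1.1875 − 0.8125/2 = 0.78125, R_n = min(1.2×0.78125×0.3125×65, 2.4×0.75×0.3125×65) = 19.043 kips/bolt; interior L_c = 2.5 − 0.8125 = 1.6875, R_n = 36.563 kips/bolt. φR_n = 0.75 × (2×19.043 + 8×36.563) = 247.9 kips.
Block shear: shear path 2×[1.1875+4×2.5] = 2×11.1875 in, A_gv = 6.9922, A_nv = 2×(11.1875 − 4.5×0.875)×0.3125 = 4.5313 in²; tension across gage: (2.0625 − 1×0.875)×0.3125 = 0.37109 in². R_n = min(0.6×65×4.5313, 0.6×50×6.9922) + 1.0×65×0.37109 = min(176.72, 209.77) + 24.121 = 200.84 kips. φR_n = 0.75 × 200.84 = 150.6 kips.
Governing: min(450.6, 247.9, 150.6) = 150.6 kips → block shear.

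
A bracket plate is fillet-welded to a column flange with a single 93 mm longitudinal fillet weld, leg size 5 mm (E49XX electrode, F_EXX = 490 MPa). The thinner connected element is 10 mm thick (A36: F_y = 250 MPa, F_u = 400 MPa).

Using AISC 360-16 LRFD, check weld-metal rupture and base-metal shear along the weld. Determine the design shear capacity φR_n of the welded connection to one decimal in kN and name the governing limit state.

72.5 kN (weld metal governs)

Weld metal: throat = 0.707×5 = 3.535 mm, L = 93 mm. φR_n = 0.75 × 0.6 × 490 × 3.535 × 93 = 72.5 kN.
Base metal shear (10 mm plate): yield φR_n = 1.0×0.6×250×10×93 = 139.5 kN; rupture φR_n = 0.75×0.6×400×10×93 = 167.4 kN; take 139.5 kN (yield).
Governing: min(72.5, 139.5) = 72.5 kN → weld metal.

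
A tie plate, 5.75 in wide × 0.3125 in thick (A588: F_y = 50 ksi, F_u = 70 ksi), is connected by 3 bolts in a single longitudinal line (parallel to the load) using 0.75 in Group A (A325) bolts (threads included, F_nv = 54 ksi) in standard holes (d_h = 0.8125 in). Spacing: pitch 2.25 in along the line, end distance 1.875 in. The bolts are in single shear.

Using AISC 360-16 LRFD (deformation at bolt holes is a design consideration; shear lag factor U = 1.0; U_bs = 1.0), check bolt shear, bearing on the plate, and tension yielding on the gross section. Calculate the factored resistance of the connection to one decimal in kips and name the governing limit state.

Bolt shear: A_b = π(0.75)²/4 = 0.44179 in². φR_n = 0.75 × 54 × 0.44179 × 3 × 1 = 53.7 kips.
Bearing (0.3125 in plate, F_u = 70 ksi): end bolts L_c = 1.875 − 0.8125/2 = 1.46875, R_n = min(1.2×1.46875×0.3125×70, 2.4×0.75×0.3125×70) = 38.555 kips/bolt; interior L_c = 2.25 − 0.8125 = 1.4375, R_n = 37.734 kips/bolt. φR_n = 0.75 × (1×38.555 + 2×37.734) = 85.5 kips.
Tension yield (gross): A_g = 5.75×0.3125 = 1.7969 in². φR_n = 0.90 × 50 × 1.7969 = 80.9 kips.
Governing: min(53.7, 85.5, 80.9) = 53.7 kips → bolt shear.

53.7 kips (bolt shear governs)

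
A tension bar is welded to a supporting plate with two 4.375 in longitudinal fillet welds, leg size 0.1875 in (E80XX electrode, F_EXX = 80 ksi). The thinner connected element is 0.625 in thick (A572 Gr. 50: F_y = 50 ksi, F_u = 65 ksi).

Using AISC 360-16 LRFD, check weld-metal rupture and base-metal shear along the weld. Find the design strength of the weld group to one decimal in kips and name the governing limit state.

41.8 kips (weld metal governs)

Weld metal: throat = 0.707×0.1875 = 0.13256 in, L = 2×4.375 = 8.75 in. φR_n = 0.75 × 0.6 × 80 × 0.13256 × 8.75 = 41.8 kips.
Base metal shear (0.625 in plate): yield φR_n = 1.0×0.6×50×0.625×8.75 = 164.1 kips; rupture φR_n = 0.75×0.6×65×0.625×8.75 = 160.0 kips; take 160.0 kips (rupture).
Governing: min(41.8, 160.0) = 41.8 kips → weld metal.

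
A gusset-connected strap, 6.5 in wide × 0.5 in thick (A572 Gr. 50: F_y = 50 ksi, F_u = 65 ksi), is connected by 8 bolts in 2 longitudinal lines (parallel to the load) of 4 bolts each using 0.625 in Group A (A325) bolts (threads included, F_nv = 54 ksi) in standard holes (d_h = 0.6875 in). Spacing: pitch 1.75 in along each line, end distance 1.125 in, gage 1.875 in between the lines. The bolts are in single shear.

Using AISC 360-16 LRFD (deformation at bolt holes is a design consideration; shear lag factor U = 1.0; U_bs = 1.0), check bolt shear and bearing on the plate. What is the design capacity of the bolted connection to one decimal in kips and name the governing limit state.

99.4 kips (bolt shear governs)

Bolt shear: A_b = π(0.625)²/4 = 0.3068 in². φR_n = 0.75 × 54 × 0.3068 × 8 × 1 = 99.4 kips.
Bearing (0.5 in plate, F_u = 65 ksi): end bolts L_c = 1.125 − 0.6875/2 = 0.78125, R_n = min(1.2×0.78125×0.5×65, 2.4×0.625×0.5×65) = 30.469 kips/bolt; interior L_c = 1.75 − 0.6875 = 1.0625, R_n = 41.438 kips/bolt. φR_n = 0.75 × (2×30.469 + 6×41.438) = 232.2 kips.
Governing: min(99.4, 232.2) = 99.4 kips → bolt shear.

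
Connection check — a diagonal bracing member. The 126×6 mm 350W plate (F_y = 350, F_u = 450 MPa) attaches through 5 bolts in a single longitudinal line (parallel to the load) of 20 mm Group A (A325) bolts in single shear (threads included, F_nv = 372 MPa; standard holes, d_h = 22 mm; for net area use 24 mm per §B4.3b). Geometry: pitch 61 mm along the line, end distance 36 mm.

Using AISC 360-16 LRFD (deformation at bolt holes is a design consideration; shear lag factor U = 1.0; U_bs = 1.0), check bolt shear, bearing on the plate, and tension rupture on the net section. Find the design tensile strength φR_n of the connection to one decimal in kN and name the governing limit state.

206.6 kN (net-section rupture governs)

Bolt shear: A_b = π(20)²/4 = 314.16 mm². φR_n = 0.75 × 372 × 314.16 × 5 × 1 = 438.3 kN.
Bearing (6 mm plate, F_u = 450 MPa): end bolts L_c = 36 − 22/2 = 25, R_n = min(1.2×25×6×450, 2.4×20×6×450) = 81 kN/bolt; interior L_c = 61 − 22 = 39, R_n = 126.36 kN/bolt. φR_n = 0.75 × (1×81 + 4×126.36) = 439.8 kN.
Tension rupture (net): A_n = (126 − 1×24)×6 = 612 mm² (U = 1.0, A_e = A_n). φR_n = 0.75 × 450 × 612 = 206.6 kN.
Governing: min(438.3, 439.8, 206.6) = 206.6 kN → net-section rupture.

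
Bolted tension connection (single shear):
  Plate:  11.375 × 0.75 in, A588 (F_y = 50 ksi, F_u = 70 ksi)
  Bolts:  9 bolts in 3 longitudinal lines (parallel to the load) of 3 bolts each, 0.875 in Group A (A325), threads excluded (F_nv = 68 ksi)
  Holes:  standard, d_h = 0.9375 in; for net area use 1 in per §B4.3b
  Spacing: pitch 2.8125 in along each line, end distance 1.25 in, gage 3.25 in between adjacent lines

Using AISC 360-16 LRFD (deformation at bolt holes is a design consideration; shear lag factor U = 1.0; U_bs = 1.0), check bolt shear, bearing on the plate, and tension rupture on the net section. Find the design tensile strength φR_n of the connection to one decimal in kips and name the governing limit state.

Bolt shear: A_b = π(0.875)²/4 = 0.60132 in². φR_n = 0.75 × 68 × 0.60132 × 9 × 1 = 276.0 kips.
Bearing (0.75 in plate, F_u = 70 ksi): end bolts L_c = 1.25 − 0.9375/2 = 0.78125, R_n = min(1.2×0.78125×0.75×70, 2.4×0.875×0.75×70) = 49.219 kips/bolt; interior L_c = 2.8125 − 0.9375 = 1.875, R_n = 110.25 kips/bolt. φR_n = 0.75 × (3×49.219 + 6×110.25) = 606.9 kips.
Tension rupture (net): A_n = (11.375 − 3×1)×0.75 = 6.2813 in² (U = 1.0, A_e = A_n). φR_n = 0.75 × 70 × 6.2813 = 329.8 kips.
Governing: min(276.0, 606.9, 329.8) = 276.0 kips → bolt shear.

276.0 kips (bolt shear governs)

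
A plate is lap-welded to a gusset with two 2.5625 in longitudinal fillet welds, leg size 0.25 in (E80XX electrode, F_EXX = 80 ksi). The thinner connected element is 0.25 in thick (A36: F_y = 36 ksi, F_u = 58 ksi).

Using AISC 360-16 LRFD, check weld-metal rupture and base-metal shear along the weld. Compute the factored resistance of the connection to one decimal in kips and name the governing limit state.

27.7 kips (base-metal shear governs)

Weld metal: throat = 0.707×0.25 = 0.17675 in, L = 2×2.5625 = 5.125 in. φR_n = 0.75 × 0.6 × 80 × 0.17675 × 5.125 = 32.6 kips.
Base metal shear (0.25 in plate): yield φR_n = 1.0×0.6×36×0.25×5.125 = 27.7 kips; rupture φR_n = 0.75×0.6×58×0.25×5.125 = 33.4 kips; take 27.7 kips (yield).
Governing: min(32.6, 27.7) = 27.7 kips → base-metal shear.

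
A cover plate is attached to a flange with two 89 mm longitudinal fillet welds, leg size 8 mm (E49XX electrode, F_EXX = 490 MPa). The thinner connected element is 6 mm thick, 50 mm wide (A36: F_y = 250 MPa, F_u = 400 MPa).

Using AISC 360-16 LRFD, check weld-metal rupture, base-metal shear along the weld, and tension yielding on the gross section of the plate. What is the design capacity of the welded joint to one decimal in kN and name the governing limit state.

67.5 kN (gross-section yield governs)

Weld metal: throat = 0.707×8 = 5.656 mm, L = 2×89 = 178 mm. φR_n = 0.75 × 0.6 × 490 × 5.656 × 178 = 222.0 kN.
Base metal shear (6 mm plate): yield φR_n = 1.0×0.6×250×6×178 = 160.2 kN; rupture φR_n = 0.75×0.6×400×6×178 = 192.2 kN; take 160.2 kN (yield).
Tension yield (gross): A_g = 50×6 = 300 mm². φR_n = 0.90 × 250 × 300 = 67.5 kN.
Governing: min(222.0, 160.2, 67.5) = 67.5 kN → gross-section yield.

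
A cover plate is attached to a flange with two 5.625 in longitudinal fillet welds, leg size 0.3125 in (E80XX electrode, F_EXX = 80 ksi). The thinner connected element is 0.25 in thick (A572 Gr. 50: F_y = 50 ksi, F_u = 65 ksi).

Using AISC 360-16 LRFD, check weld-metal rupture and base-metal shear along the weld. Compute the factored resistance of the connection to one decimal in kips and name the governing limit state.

Weld metal: throat = 0.707×0.3125 = 0.22094 in, L = 2×5.625 = 11.25 in. φR_n = 0.75 × 0.6 × 80 × 0.22094 × 11.25 = 89.5 kips.
Base metal shear (0.25 in plate): yield φR_n = 1.0×0.6×50×0.25×11.25 = 84.4 kips; rupture φR_n = 0.75×0.6×65×0.25×11.25 = 82.3 kips; take 82.3 kips (rupture).
Governing: min(89.5, 82.3) = 82.3 kips → base-metal shear.

82.3 kips (base-metal shear governs)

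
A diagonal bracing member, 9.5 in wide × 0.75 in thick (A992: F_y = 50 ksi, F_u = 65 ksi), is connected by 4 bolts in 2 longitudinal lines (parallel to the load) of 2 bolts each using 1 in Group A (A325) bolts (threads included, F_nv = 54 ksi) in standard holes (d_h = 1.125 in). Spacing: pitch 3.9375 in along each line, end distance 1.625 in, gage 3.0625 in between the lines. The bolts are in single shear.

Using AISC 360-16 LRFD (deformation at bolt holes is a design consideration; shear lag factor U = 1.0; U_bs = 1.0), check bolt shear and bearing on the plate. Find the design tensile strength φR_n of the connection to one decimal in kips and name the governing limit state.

127.2 kips (bolt shear governs)

Bolt shear: A_b = π(1)²/4 = 0.7854 in². φR_n = 0.75 × 54 × 0.7854 × 4 × 1 = 127.2 kips.
Bearing (0.75 in plate, F_u = 65 ksi): end bolts L_c = 1.625 − 1.125/2 = 1.0625, R_n = min(1.2×1.0625×0.75×65, 2.4×1×0.75×65) = 62.156 kips/bolt; interior L_c = 3.9375 − 1.125 = 2.8125, R_n = 117 kips/bolt. φR_n = 0.75 × (2×62.156 + 2×117) = 268.7 kips.
Governing: min(127.2, 268.7) = 127.2 kips → bolt shear.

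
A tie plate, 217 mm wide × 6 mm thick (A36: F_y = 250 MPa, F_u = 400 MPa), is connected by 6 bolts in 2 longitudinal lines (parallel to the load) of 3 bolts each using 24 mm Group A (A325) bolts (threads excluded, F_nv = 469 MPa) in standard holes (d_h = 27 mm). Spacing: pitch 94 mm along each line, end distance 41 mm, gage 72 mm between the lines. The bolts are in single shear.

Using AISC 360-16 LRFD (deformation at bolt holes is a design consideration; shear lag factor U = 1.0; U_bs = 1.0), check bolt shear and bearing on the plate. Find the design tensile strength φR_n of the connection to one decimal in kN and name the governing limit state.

Bolt shear: A_b = π(24)²/4 = 452.39 mm². φR_n = 0.75 × 469 × 452.39 × 6 × 1 = 954.8 kN.
Bearing (6 mm plate, F_u = 400 MPa): end bolts L_c = 41 − 27/2 = 27.5, R_n = min(1.2×27.5×6×400, 2.4×24×6×400) = 79.2 kN/bolt; interior L_c = 94 − 27 = 67, R_n = 138.24 kN/bolt. φR_n = 0.75 × (2×79.2 + 4×138.24) = 533.5 kN.
Governing: min(954.8, 533.5) = 533.5 kN → bearing.

533.5 kN (bearing governs)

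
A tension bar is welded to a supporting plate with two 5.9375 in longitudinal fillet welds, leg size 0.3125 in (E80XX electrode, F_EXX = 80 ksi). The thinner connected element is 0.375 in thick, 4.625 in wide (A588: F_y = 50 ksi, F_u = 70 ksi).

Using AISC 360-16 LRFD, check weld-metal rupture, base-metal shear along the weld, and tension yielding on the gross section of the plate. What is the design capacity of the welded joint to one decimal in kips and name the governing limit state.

78.0 kips (gross-section yield governs)

Weld metal: throat = 0.707×0.3125 = 0.22094 in, L = 2×5.9375 = 11.875 in. φR_n = 0.75 × 0.6 × 80 × 0.22094 × 11.875 = 94.5 kips.
Base metal shear (0.375 in plate): yield φR_n = 1.0×0.6×50×0.375×11.875 = 133.6 kips; rupture φR_n = 0.75×0.6×70×0.375×11.875 = 140.3 kips; take 133.6 kips (yield).
Tension yield (gross): A_g = 4.625×0.375 = 1.7344 in². φR_n = 0.90 × 50 × 1.7344 = 78.0 kips.
Governing: min(94.5, 133.6, 78.0) = 78.0 kips → gross-section yield.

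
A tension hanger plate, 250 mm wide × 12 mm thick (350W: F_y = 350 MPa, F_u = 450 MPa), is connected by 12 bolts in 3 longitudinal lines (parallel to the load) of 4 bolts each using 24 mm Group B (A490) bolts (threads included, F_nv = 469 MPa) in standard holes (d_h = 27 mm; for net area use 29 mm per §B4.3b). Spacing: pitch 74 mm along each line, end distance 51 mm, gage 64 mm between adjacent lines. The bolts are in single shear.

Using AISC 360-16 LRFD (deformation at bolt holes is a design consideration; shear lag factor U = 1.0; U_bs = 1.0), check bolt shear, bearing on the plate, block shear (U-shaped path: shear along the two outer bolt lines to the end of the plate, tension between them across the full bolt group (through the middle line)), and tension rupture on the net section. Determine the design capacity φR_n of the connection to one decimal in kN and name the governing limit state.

Bolt shear: A_b = π(24)²/4 = 452.39 mm². φR_n = 0.75 × 469 × 452.39 × 12 × 1 = 1909.5 kN.
Bearing (12 mm plate, F_u = 450 MPa): end bolts L_c = 51 − 27/2 = 37.5, R_n = min(1.2×37.5×12×450, 2.4×24×12×450) = 243 kN/bolt; interior L_c = 74 − 27 = 47, R_n = 304.56 kN/bolt. φR_n = 0.75 × (3×243 + 9×304.56) = 2602.5 kN.
Block shear: shear path 2×[51+3×74] = 2×273 mm, A_gv = 6552, A_nv = 2×(273 − 3.5×29)×12 = 4116 mm²; tension across gage: (128 − 2×29)×12 = 840 mm². R_n = min(0.6×450×4116, 0.6×350×6552) + 1.0×450×840 = min(1111.3, 1375.9) + 378 = 1489.3 kN. φR_n = 0.75 × 1489.3 = 1117.0 kN.
Tension rupture (net): A_n = (250 − 3×29)×12 = 1956 mm² (U = 1.0, A_e = A_n). φR_n = 0.75 × 450 × 1956 = 660.2 kN.
Governing: min(1909.5, 2602.5, 1117.0, 660.2) = 660.2 kN → net-section rupture.

660.2 kN (net-section rupture governs)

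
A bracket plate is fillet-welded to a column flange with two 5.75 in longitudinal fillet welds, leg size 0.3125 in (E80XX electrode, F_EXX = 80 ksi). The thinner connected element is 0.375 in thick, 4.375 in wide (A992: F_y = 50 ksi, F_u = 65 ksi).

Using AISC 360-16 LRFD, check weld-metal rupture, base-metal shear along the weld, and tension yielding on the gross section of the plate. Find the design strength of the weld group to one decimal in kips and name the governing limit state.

Weld metal: throat = 0.707×0.3125 = 0.22094 in, L = 2×5.75 = 11.5 in. φR_n = 0.75 × 0.6 × 80 × 0.22094 × 11.5 = 91.5 kips.
Base metal shear (0.375 in plate): yield φR_n = 1.0×0.6×50×0.375×11.5 = 129.4 kips; rupture φR_n = 0.75×0.6×65×0.375×11.5 = 126.1 kips; take 126.1 kips (rupture).
Tension yield (gross): A_g = 4.375×0.375 = 1.6406 in². φR_n = 0.90 × 50 × 1.6406 = 73.8 kips.
Governing: min(91.5, 126.1, 73.8) = 73.8 kips → gross-section yield.

73.8 kips (gross-section yield governs)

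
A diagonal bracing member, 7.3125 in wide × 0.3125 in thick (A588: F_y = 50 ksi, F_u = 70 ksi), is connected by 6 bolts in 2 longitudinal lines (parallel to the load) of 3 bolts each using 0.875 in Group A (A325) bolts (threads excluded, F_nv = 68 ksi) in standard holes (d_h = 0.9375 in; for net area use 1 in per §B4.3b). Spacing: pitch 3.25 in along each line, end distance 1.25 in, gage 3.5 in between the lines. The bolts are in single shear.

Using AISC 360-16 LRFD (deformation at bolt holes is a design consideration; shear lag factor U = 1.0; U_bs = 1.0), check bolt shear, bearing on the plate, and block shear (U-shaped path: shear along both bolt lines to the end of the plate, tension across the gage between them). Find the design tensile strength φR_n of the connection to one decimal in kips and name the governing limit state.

144.4 kips (block shear governs)

Bolt shear: A_b = π(0.875)²/4 = 0.60132 in². φR_n = 0.75 × 68 × 0.60132 × 6 × 1 = 184.0 kips.
Bearing (0.3125 in plate, F_u = 70 ksi): end bolts L_c = 1.25 − 0.9375/2 = 0.78125, R_n = min(1.2×0.78125×0.3125×70, 2.4×0.875×0.3125×70) = 20.508 kips/bolt; interior L_c = 3.25 − 0.9375 = 2.3125, R_n = 45.938 kips/bolt. φR_n = 0.75 × (2×20.508 + 4×45.938) = 168.6 kips.
Block shear: shear path 2×[1.25+2×3.25] = 2×7.75 in, A_gv = 4.8438, A_nv = 2×(7.75 − 2.5×1)×0.3125 = 3.2813 in²; tension across gage: (3.5 − 1×1)×0.3125 = 0.78125 in². R_n = min(0.6×70×3.2813, 0.6×50×4.8438) + 1.0×70×0.78125 = min(137.81, 145.31) + 54.688 = 192.5 kips. φR_n = 0.75 × 192.5 = 144.4 kips.
Governing: min(184.0, 168.6, 144.4) = 144.4 kips → block shear.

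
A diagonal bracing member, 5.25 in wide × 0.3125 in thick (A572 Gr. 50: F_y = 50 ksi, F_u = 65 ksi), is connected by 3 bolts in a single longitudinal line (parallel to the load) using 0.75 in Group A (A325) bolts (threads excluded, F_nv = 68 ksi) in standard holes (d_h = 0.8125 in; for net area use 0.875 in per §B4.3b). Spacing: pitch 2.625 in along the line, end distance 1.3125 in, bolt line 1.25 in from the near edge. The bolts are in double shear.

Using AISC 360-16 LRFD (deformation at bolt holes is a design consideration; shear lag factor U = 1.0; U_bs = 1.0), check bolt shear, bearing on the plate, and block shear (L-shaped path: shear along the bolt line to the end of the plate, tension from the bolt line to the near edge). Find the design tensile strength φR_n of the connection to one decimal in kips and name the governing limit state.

Bolt shear: A_b = π(0.75)²/4 = 0.44179 in². φR_n = 0.75 × 68 × 0.44179 × 3 × 2 = 135.2 kips.
Bearing (0.3125 in plate, F_u = 65 ksi): end bolts L_c = 1.3125 − 0.8125/2 = 0.90625, R_n = min(1.2×0.90625×0.3125×65, 2.4×0.75×0.3125×65) = 22.09 kips/bolt; interior L_c = 2.625 − 0.8125 = 1.8125, R_n = 36.563 kips/bolt. φR_n = 0.75 × (1×22.09 + 2×36.563) = 71.4 kips.
Block shear: shear path 1×[1.3125+2×2.625] = 1×6.5625 in, A_gv = 2.0508, A_nv = 1×(6.5625 − 2.5×0.875)×0.3125 = 1.3672 in²; tension to near edge: (1.25 − 0.5×0.875)×0.3125 = 0.25391 in². R_n = min(0.6×65×1.3672, 0.6×50×2.0508) + 1.0×65×0.25391 = min(53.321, 61.524) + 16.504 = 69.825 kips. φR_n = 0.75 × 69.825 = 52.4 kips.
Governing: min(135.2, 71.4, 52.4) = 52.4 kips → block shear.

52.4 kips (block shear governs)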